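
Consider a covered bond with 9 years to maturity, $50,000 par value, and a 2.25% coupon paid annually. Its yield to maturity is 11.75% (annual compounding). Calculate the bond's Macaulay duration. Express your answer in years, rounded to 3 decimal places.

7.830 years

Periodic yield y = 0.1175. Discount each cash flow and weight by its year:
  t   CF        PV=CF/(1+0.1175)^t    t·PV
  1     1,125.00     1,006.7114     1,006.7114
  2     1,125.00       900.8603     1,801.7206
  3     1,125.00       806.1390     2,418.4170
  4     1,125.00       721.3772     2,885.5087
  5     1,125.00       645.5277     3,227.6384
  6     1,125.00       577.6534     3,465.9204
  7     1,125.00       516.9158     3,618.4105
  8     1,125.00       462.5645     3,700.5157
  9    51,125.00    18,810.7250   169,296.5252
  Σ                 24,448.4742   191,421.3679
Price P = Σ PV = 24,448.4742.
Macaulay duration = Σ(t·PV) / P = 191,421.3679 / 24,448.4742 = 7.82958 years.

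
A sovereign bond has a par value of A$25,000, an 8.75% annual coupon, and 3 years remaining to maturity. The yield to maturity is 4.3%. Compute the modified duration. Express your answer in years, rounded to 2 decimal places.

Periodic yield y = 0.043. First find Macaulay duration:
  t   CF        PV=CF/(1+0.043)^t    t·PV
  1     2,187.50     2,097.3154     2,097.3154
  2     2,187.50     2,010.8489     4,021.6979
  3    27,187.50    23,961.6295    71,884.8885
  Σ                 28,069.7939    78,003.9018
P = 28,069.7939; Macaulay duration = 78,003.9018 / 28,069.7939 = 2.77893 years.
Modified duration = D_Mac / (1 + y) = 2.77893 / 1.043 = 2.66436 years.

2.66 years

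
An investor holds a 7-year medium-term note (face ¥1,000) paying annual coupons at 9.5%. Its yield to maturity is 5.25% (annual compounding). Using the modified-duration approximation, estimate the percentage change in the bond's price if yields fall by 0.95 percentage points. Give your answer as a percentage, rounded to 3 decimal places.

+5.051%

Periodic yield y = 0.0525. Modified duration first:
  t   CF        PV=CF/(1+0.0525)^t    t·PV
  1        95.00        90.2613        90.2613
  2        95.00        85.7589       171.5179
  3        95.00        81.4812       244.4435
  4        95.00        77.4168       309.6672
  5        95.00        73.5551       367.7757
  6        95.00        69.8861       419.3168
  7     1,095.00       765.3488     5,357.4414
  Σ                  1,243.7082     6,960.4238
P = 1,243.7082; D_Mac = 5.59651 yrs; D_mod = 5.59651/(1+0.0525) = 5.31735 yrs.
ΔP/P ≈ -D_mod · Δy = -5.31735 × (-0.0095) = +0.050515 = +5.0515%.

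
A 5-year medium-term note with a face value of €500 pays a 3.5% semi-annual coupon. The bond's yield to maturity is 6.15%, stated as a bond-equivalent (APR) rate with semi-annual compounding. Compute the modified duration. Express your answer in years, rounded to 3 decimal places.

Periodic yield y = 0.03075. First find Macaulay duration:
  t   CF        PV=CF/(1+0.03075)^t    t·PV
  1         8.75         8.4890         8.4890
  2         8.75         8.2357        16.4714
  3         8.75         7.9900        23.9701
  4         8.75         7.7517        31.0066
  5         8.75         7.5204        37.6020
  6         8.75         7.2961        43.7763
  7         8.75         7.0784        49.5487
  8         8.75         6.8672        54.9378
  9         8.75         6.6624        59.9612
  10      508.75       375.8123     3,758.1230
  Σ                    443.7031     4,083.8862
P = 443.7031; Macaulay duration = 4,083.8862 / 443.7031 = 9.20410 half-year periods = 4.60205 years.
Modified duration = D_Mac / (1 + y) = 4.60205 / 1.03075 = 4.46476 years.

4.465 years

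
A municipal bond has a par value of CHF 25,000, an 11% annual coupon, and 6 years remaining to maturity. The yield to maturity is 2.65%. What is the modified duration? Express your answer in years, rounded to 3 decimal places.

Periodic yield y = 0.0265. First find Macaulay duration:
  t   CF        PV=CF/(1+0.0265)^t    t·PV
  1     2,750.00     2,679.0063     2,679.0063
  2     2,750.00     2,609.8454     5,219.6909
  3     2,750.00     2,542.4700     7,627.4099
  4     2,750.00     2,476.8339     9,907.3355
  5     2,750.00     2,412.8922    12,064.4612
  6    27,750.00    23,719.7040   142,318.2240
  Σ                 36,440.7518   179,816.1278
P = 36,440.7518; Macaulay duration = 179,816.1278 / 36,440.7518 = 4.93448 years.
Modified duration = D_Mac / (1 + y) = 4.93448 / 1.0265 = 4.80709 years.

4.807 years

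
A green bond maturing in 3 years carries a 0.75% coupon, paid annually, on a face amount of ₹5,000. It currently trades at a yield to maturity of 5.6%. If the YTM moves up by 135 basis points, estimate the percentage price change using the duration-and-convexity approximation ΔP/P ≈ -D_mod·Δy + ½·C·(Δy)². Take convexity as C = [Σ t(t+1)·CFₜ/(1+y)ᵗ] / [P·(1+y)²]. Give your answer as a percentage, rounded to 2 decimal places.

-3.71%

With y = 0.056:
  t   CF        PV=CF/(1+0.056)^t    t·PV        t(t+1)·PV
  1        37.50        35.5114        35.5114          71.0227
  2        37.50        33.6282        67.2564         201.7691
  3     5,037.50     4,277.8279    12,833.4836      51,333.9343
  Σ                  4,346.9674    12,936.2513      51,606.7262
P = 4,346.9674; D_Mac = 2.97593 yrs; D_mod = 2.81811 yrs; C = 10.64614.
Duration effect: -2.81811 × (+0.0135) = -0.038045
Convexity effect: 0.5 × 10.64614 × (0.0135)² = +0.0009701
ΔP/P ≈ -0.038045 + 0.0009701 = -0.037074 = -3.7074%.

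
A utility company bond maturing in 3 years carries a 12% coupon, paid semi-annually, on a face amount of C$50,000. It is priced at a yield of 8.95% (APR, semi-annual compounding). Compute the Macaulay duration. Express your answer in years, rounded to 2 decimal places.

2.62 years

Periodic yield y = 0.04475. Discount each cash flow and weight by its period:
  t   CF        PV=CF/(1+0.04475)^t    t·PV
  1     3,000.00     2,871.5004     2,871.5004
  2     3,000.00     2,748.5048     5,497.0095
  3     3,000.00     2,630.7775     7,892.3324
  4     3,000.00     2,518.0928    10,072.3713
  5     3,000.00     2,410.2348    12,051.1741
  6    53,000.00    40,756.9419   244,541.6516
  Σ                 53,936.0522   282,926.0393
Price P = Σ PV = 53,936.0522.
Macaulay duration = Σ(t·PV) / P = 282,926.0393 / 53,936.0522 = 5.24558 half-year periods.
In years: 5.24558 / 2 = 2.62279 years.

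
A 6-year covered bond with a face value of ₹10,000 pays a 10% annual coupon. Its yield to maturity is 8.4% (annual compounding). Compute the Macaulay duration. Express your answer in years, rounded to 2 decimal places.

4.84 years

Periodic yield y = 0.084. Discount each cash flow and weight by its year:
  t   CF        PV=CF/(1+0.084)^t    t·PV
  1     1,000.00       922.5092       922.5092
  2     1,000.00       851.0233     1,702.0465
  3     1,000.00       785.0768     2,355.2305
  4     1,000.00       724.2406     2,896.9624
  5     1,000.00       668.1186     3,340.5932
  6    11,000.00     6,779.8017    40,678.8102
  Σ                 10,730.7703    51,896.1521
Price P = Σ PV = 10,730.7703.
Macaulay duration = Σ(t·PV) / P = 51,896.1521 / 10,730.7703 = 4.83620 years.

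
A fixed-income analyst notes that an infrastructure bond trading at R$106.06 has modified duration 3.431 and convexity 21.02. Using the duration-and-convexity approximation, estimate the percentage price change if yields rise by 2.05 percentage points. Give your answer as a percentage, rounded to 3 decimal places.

-6.592%

Duration effect: -D_mod·Δy = -3.431 × (+0.0205) = -0.0703355
Convexity effect: ½·C·(Δy)² = 0.5 × 21.02 × (0.0205)² = +0.0044168275
ΔP/P ≈ -0.0703355 + 0.0044168275 = -0.0659186725
= -6.59186725%.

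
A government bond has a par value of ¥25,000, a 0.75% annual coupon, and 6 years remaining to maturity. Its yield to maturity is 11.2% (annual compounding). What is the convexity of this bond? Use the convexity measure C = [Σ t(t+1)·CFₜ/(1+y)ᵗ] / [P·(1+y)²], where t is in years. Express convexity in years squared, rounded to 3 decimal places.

32.793

With y = 0.112:
  t   CF        PV=CF/(1+0.112)^t    t·PV        t(t+1)·PV
  1       187.50       168.6151       168.6151         337.2302
  2       187.50       151.6323       303.2646         909.7937
  3       187.50       136.3600       409.0799       1,636.3197
  4       187.50       122.6259       490.5035       2,452.5175
  5       187.50       110.2751       551.3753       3,308.2521
  6    25,187.50    13,321.5985    79,929.5909     559,507.1366
  Σ                 14,011.1068    81,852.4294     568,151.2498
P = 14,011.1068.
Convexity = Σ t(t+1)·PV / [P·(1+y)²] = 568,151.2498 / (14,011.1068 × 1.236544) = 32.79306.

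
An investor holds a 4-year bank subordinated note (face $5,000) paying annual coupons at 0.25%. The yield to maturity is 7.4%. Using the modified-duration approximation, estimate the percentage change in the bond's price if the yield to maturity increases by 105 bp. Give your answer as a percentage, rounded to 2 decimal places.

-3.89%

Periodic yield y = 0.074. Modified duration first:
  t   CF        PV=CF/(1+0.074)^t    t·PV
  1        12.50        11.6387        11.6387
  2        12.50        10.8368        21.6736
  3        12.50        10.0901        30.2704
  4     5,012.50     3,767.3612    15,069.4448
  Σ                  3,799.9269    15,133.0276
P = 3,799.9269; D_Mac = 3.98245 yrs; D_mod = 3.98245/(1+0.074) = 3.70806 yrs.
ΔP/P ≈ -D_mod · Δy = -3.70806 × (+0.0105) = -0.038935 = -3.8935%.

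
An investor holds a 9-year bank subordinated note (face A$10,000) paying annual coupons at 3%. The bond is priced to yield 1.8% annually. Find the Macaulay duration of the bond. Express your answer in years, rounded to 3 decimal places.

8.073 years

Periodic yield y = 0.018. Discount each cash flow and weight by its year:
  t   CF        PV=CF/(1+0.018)^t    t·PV
  1       300.00       294.6955       294.6955
  2       300.00       289.4848       578.9695
  3       300.00       284.3662       853.0985
  4       300.00       279.3381     1,117.3523
  5       300.00       274.3989     1,371.9945
  6       300.00       269.5471     1,617.2823
  7       300.00       264.7810     1,853.4670
  8       300.00       260.0992     2,080.7937
  9    10,300.00     8,772.1737    78,949.5633
  Σ                 10,988.8843    88,717.2165
Price P = Σ PV = 10,988.8843.
Macaulay duration = Σ(t·PV) / P = 88,717.2165 / 10,988.8843 = 8.07336 years.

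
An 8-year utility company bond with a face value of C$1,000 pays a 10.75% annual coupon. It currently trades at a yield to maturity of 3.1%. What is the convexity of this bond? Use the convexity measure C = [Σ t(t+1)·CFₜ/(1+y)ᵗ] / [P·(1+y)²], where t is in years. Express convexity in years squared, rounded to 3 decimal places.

47.656

With y = 0.031:
  t   CF        PV=CF/(1+0.031)^t    t·PV        t(t+1)·PV
  1       107.50       104.2677       104.2677         208.5354
  2       107.50       101.1326       202.2652         606.7955
  3       107.50        98.0917       294.2752       1,177.1010
  4       107.50        95.1423       380.5693       1,902.8467
  5       107.50        92.2816       461.4080       2,768.4481
  6       107.50        89.5069       537.0413       3,759.2894
  7       107.50        86.8156       607.7093       4,861.6740
  8     1,107.50       867.5098     6,940.0788      62,460.7089
  Σ                  1,534.7483     9,527.6148      77,745.3991
P = 1,534.7483.
Convexity = Σ t(t+1)·PV / [P·(1+y)²] = 77,745.3991 / (1,534.7483 × 1.062961) = 47.65629.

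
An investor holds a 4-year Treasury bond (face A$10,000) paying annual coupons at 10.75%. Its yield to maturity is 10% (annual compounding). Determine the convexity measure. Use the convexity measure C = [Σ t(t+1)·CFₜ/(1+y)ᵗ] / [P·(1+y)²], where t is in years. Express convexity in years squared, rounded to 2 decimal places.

With y = 0.1:
  t   CF        PV=CF/(1+0.1)^t    t·PV        t(t+1)·PV
  1     1,075.00       977.2727       977.2727       1,954.5455
  2     1,075.00       888.4298     1,776.8595       5,330.5785
  3     1,075.00       807.6634     2,422.9902       9,691.9609
  4    11,075.00     7,564.3740    30,257.4961     151,287.4804
  Σ                 10,237.7399    35,434.6185     168,264.5653
P = 10,237.7399.
Convexity = Σ t(t+1)·PV / [P·(1+y)²] = 168,264.5653 / (10,237.7399 × 1.210000) = 13.58323.

13.58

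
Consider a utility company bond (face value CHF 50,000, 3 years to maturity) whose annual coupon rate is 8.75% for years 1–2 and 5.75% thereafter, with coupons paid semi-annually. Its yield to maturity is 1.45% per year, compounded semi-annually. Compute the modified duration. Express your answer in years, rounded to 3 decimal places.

Periodic yield y = 0.00725. First find Macaulay duration:
  t   CF        PV=CF/(1+0.00725)^t    t·PV
  1     2,187.50     2,171.7548     2,171.7548
  2     2,187.50     2,156.1229     4,312.2458
  3     2,187.50     2,140.6035     6,421.8105
  4     2,187.50     2,125.1958     8,500.7834
  5     1,437.50     1,386.5051     6,932.5255
  6    51,437.50    49,255.6661   295,533.9964
  Σ                 59,235.8482   323,873.1163
P = 59,235.8482; Macaulay duration = 323,873.1163 / 59,235.8482 = 5.46752 half-year periods = 2.73376 years.
Modified duration = D_Mac / (1 + y) = 2.73376 / 1.00725 = 2.71408 years.

2.714 years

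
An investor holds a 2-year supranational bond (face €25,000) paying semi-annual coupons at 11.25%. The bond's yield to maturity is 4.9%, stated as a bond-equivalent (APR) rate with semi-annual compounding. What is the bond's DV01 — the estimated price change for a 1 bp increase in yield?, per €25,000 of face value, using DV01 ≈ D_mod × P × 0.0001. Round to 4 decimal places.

Periodic yield y = 0.0245.
  t   CF        PV=CF/(1+0.0245)^t    t·PV
  1     1,406.25     1,372.6208     1,372.6208
  2     1,406.25     1,339.7958     2,679.5916
  3     1,406.25     1,307.7558     3,923.2673
  4    26,406.25    23,969.4947    95,877.9790
  Σ                 27,989.6671   103,853.4587
P = 27,989.6671; D_Mac = 3.71042 half-year periods = 1.85521 yrs; D_mod = 1.81084 yrs.
DV01 ≈ 1.81084 × 27,989.6671 × 0.0001 = 5.068495.

€5.0685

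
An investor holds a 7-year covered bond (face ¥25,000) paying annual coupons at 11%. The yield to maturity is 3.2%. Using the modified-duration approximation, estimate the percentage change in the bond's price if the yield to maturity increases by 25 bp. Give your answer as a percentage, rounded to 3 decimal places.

Periodic yield y = 0.032. Modified duration first:
  t   CF        PV=CF/(1+0.032)^t    t·PV
  1     2,750.00     2,664.7287     2,664.7287
  2     2,750.00     2,582.1014     5,164.2029
  3     2,750.00     2,502.0363     7,506.1088
  4     2,750.00     2,424.4538     9,697.8150
  5     2,750.00     2,349.2769    11,746.3845
  6     2,750.00     2,276.4311    13,658.5866
  7    27,750.00    22,258.9722   155,812.8052
  Σ                 37,058.0003   206,250.6316
P = 37,058.0003; D_Mac = 5.56562 yrs; D_mod = 5.56562/(1+0.032) = 5.39304 yrs.
ΔP/P ≈ -D_mod · Δy = -5.39304 × (+0.0025) = -0.013483 = -1.3483%.

-1.348%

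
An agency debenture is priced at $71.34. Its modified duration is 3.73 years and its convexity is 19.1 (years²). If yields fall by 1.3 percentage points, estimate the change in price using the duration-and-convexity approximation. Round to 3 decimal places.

Duration effect: -D_mod·Δy = -3.73 × (-0.013) = +0.048490
Convexity effect: ½·C·(Δy)² = 0.5 × 19.1 × (-0.013)² = +0.00161395
ΔP/P ≈ +0.048490 + 0.00161395 = +0.05010395
ΔP ≈ 71.34 × (+0.05010395) = +3.574415793.

+$3.574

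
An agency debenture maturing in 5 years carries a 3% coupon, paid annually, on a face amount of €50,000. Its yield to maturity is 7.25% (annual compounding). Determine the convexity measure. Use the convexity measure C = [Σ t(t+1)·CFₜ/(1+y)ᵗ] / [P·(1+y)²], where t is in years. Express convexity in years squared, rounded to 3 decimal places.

23.901

With y = 0.0725:
  t   CF        PV=CF/(1+0.0725)^t    t·PV        t(t+1)·PV
  1     1,500.00     1,398.6014     1,398.6014       2,797.2028
  2     1,500.00     1,304.0572     2,608.1145       7,824.3435
  3     1,500.00     1,215.9042     3,647.7126      14,590.8503
  4     1,500.00     1,133.7102     4,534.8408      22,674.2041
  5    51,500.00    36,292.8208   181,464.1042   1,088,784.6250
  Σ                 41,345.0939   193,653.3735   1,136,671.2257
P = 41,345.0939.
Convexity = Σ t(t+1)·PV / [P·(1+y)²] = 1,136,671.2257 / (41,345.0939 × 1.150256) = 23.90101.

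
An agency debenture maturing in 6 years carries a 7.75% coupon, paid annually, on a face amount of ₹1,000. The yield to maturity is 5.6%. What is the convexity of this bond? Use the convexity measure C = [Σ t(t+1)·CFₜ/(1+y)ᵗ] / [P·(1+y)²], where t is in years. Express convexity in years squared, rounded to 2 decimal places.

29.98

With y = 0.056:
  t   CF        PV=CF/(1+0.056)^t    t·PV        t(t+1)·PV
  1        77.50        73.3902        73.3902         146.7803
  2        77.50        69.4982       138.9965         416.9895
  3        77.50        65.8127       197.4382         789.7528
  4        77.50        62.3227       249.2907       1,246.4533
  5        77.50        59.0177       295.0884       1,770.5303
  6     1,077.50       777.0228     4,662.1369      32,634.9581
  Σ                  1,107.0643     5,616.3408      37,005.4644
P = 1,107.0643.
Convexity = Σ t(t+1)·PV / [P·(1+y)²] = 37,005.4644 / (1,107.0643 × 1.115136) = 29.97541.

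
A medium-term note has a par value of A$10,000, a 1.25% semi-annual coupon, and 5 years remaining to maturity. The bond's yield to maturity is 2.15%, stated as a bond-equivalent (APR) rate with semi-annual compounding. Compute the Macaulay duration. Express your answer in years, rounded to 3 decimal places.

4.859 years

Periodic yield y = 0.01075. Discount each cash flow and weight by its period:
  t   CF        PV=CF/(1+0.01075)^t    t·PV
  1        62.50        61.8353        61.8353
  2        62.50        61.1776       122.3552
  3        62.50        60.5269       181.5808
  4        62.50        59.8832       239.5328
  5        62.50        59.2463       296.2315
  6        62.50        58.6162       351.6971
  7        62.50        57.9928       405.9493
  8        62.50        57.3760       459.0077
  9        62.50        56.7657       510.8916
  10   10,062.50     9,042.0810    90,420.8100
  Σ                  9,575.5010    93,049.8914
Price P = Σ PV = 9,575.5010.
Macaulay duration = Σ(t·PV) / P = 93,049.8914 / 9,575.5010 = 9.71750 half-year periods.
In years: 9.71750 / 2 = 4.85875 years.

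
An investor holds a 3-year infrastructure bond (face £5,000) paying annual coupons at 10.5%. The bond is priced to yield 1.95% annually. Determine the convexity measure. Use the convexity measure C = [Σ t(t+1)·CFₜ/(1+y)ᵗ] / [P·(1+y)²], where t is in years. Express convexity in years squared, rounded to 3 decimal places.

10.283

With y = 0.0195:
  t   CF        PV=CF/(1+0.0195)^t    t·PV        t(t+1)·PV
  1       525.00       514.9583       514.9583       1,029.9166
  2       525.00       505.1087     1,010.2174       3,030.6522
  3     5,525.00     5,213.9948    15,641.9843      62,567.9374
  Σ                  6,234.0618    17,167.1600      66,628.5061
P = 6,234.0618.
Convexity = Σ t(t+1)·PV / [P·(1+y)²] = 66,628.5061 / (6,234.0618 × 1.039380) = 10.28287.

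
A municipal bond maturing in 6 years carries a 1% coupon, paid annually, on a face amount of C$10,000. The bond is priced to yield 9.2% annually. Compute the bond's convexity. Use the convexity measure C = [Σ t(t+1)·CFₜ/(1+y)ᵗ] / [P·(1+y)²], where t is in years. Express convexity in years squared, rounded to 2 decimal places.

33.73

With y = 0.092:
  t   CF        PV=CF/(1+0.092)^t    t·PV        t(t+1)·PV
  1       100.00        91.5751        91.5751         183.1502
  2       100.00        83.8600       167.7199         503.1598
  3       100.00        76.7948       230.3845         921.5382
  4       100.00        70.3250       281.2998       1,406.4990
  5       100.00        64.4001       322.0007       1,932.0042
  6    10,100.00     5,956.4232    35,738.5390     250,169.7727
  Σ                  6,343.3782    36,831.5190     255,116.1241
P = 6,343.3782.
Convexity = Σ t(t+1)·PV / [P·(1+y)²] = 255,116.1241 / (6,343.3782 × 1.192464) = 33.72656.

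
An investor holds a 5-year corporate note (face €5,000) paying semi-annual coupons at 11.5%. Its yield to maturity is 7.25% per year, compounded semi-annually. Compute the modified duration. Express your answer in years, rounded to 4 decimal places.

Periodic yield y = 0.03625. First find Macaulay duration:
  t   CF        PV=CF/(1+0.03625)^t    t·PV
  1       287.50       277.4427       277.4427
  2       287.50       267.7372       535.4745
  3       287.50       258.3713       775.1138
  4       287.50       249.3329       997.3318
  5       287.50       240.6108     1,203.0540
  6       287.50       232.1938     1,393.1627
  7       287.50       224.0712     1,568.4984
  8       287.50       216.2328     1,729.8621
  9       287.50       208.6685     1,878.0168
  10    5,287.50     3,703.4369    37,034.3686
  Σ                  5,878.0981    47,392.3254
P = 5,878.0981; Macaulay duration = 47,392.3254 / 5,878.0981 = 8.06253 half-year periods = 4.03126 years.
Modified duration = D_Mac / (1 + y) = 4.03126 / 1.03625 = 3.89024 years.

3.8902 years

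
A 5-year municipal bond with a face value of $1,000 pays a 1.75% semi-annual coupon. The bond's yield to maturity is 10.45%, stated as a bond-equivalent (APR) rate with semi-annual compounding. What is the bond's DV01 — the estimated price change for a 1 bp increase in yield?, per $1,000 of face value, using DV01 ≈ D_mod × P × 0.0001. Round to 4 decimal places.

$0.3017

Periodic yield y = 0.05225.
  t   CF        PV=CF/(1+0.05225)^t    t·PV
  1         8.75         8.3155         8.3155
  2         8.75         7.9026        15.8052
  3         8.75         7.5102        22.5306
  4         8.75         7.1373        28.5491
  5         8.75         6.7829        33.9143
  6         8.75         6.4461        38.6764
  7         8.75         6.1260        42.8819
  8         8.75         5.8218        46.5743
  9         8.75         5.5327        49.7944
  10    1,008.75       606.1697     6,061.6967
  Σ                    667.7447     6,348.7384
P = 667.7447; D_Mac = 9.50773 half-year periods = 4.75387 yrs; D_mod = 4.51781 yrs.
DV01 ≈ 4.51781 × 667.7447 × 0.0001 = 0.301674.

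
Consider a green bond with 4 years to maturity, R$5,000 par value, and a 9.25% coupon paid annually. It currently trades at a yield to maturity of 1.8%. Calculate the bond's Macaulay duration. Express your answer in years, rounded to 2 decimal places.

Periodic yield y = 0.018. Discount each cash flow and weight by its year:
  t   CF        PV=CF/(1+0.018)^t    t·PV
  1       462.50       454.3222       454.3222
  2       462.50       446.2890       892.5780
  3       462.50       438.3978     1,315.1935
  4     5,462.50     5,086.2809    20,345.1234
  Σ                  6,425.2899    23,007.2172
Price P = Σ PV = 6,425.2899.
Macaulay duration = Σ(t·PV) / P = 23,007.2172 / 6,425.2899 = 3.58073 years.

3.58 years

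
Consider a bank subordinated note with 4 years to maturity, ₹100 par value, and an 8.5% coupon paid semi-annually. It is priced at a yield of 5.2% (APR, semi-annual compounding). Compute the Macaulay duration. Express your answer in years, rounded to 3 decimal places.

Periodic yield y = 0.026. Discount each cash flow and weight by its period:
  t   CF        PV=CF/(1+0.026)^t    t·PV
  1         4.25         4.1423         4.1423
  2         4.25         4.0373         8.0747
  3         4.25         3.9350        11.8051
  4         4.25         3.8353        15.3412
  5         4.25         3.7381        18.6906
  6         4.25         3.6434        21.8603
  7         4.25         3.5511        24.8574
  8       104.25        84.8979       679.1836
  Σ                    111.7804       783.9550
Price P = Σ PV = 111.7804.
Macaulay duration = Σ(t·PV) / P = 783.9550 / 111.7804 = 7.01335 half-year periods.
In years: 7.01335 / 2 = 3.50667 years.

3.507 years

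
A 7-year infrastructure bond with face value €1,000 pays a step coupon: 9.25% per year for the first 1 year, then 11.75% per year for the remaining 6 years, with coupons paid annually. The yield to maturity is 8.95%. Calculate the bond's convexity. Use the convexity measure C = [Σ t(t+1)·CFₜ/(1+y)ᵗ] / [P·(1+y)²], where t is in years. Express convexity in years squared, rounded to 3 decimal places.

With y = 0.0895:
  t   CF        PV=CF/(1+0.0895)^t    t·PV        t(t+1)·PV
  1        92.50        84.9013        84.9013         169.8027
  2       117.50        98.9882       197.9764         593.9292
  3       117.50        90.8565       272.5696       1,090.2784
  4       117.50        83.3929       333.5715       1,667.8574
  5       117.50        76.5423       382.7117       2,296.2700
  6       117.50        70.2546       421.5273       2,950.6911
  7     1,117.50       613.2773     4,292.9411      34,343.5288
  Σ                  1,118.2131     5,986.1989      43,112.3575
P = 1,118.2131.
Convexity = Σ t(t+1)·PV / [P·(1+y)²] = 43,112.3575 / (1,118.2131 × 1.187010) = 32.48050.

32.481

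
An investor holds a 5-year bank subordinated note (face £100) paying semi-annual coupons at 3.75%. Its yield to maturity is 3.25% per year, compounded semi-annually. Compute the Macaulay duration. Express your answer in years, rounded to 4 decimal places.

4.6110 years

Periodic yield y = 0.01625. Discount each cash flow and weight by its period:
  t   CF        PV=CF/(1+0.01625)^t    t·PV
  1        1.875         1.8450         1.8450
  2        1.875         1.8155         3.6310
  3        1.875         1.7865         5.3595
  4        1.875         1.7579         7.0317
  5        1.875         1.7298         8.6491
  6        1.875         1.7022        10.2129
  7        1.875         1.6749        11.7245
  8        1.875         1.6482        13.1852
  9        1.875         1.6218        14.5962
  10     101.875        86.7086       867.0857
  Σ                    102.2904       943.3208
Price P = Σ PV = 102.2904.
Macaulay duration = Σ(t·PV) / P = 943.3208 / 102.2904 = 9.22199 half-year periods.
In years: 9.22199 / 2 = 4.61100 years.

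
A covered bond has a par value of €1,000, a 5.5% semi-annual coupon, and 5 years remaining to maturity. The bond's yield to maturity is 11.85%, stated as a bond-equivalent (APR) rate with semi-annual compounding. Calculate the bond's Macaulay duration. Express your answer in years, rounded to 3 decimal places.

4.340 years

Periodic yield y = 0.05925. Discount each cash flow and weight by its period:
  t   CF        PV=CF/(1+0.05925)^t    t·PV
  1        27.50        25.9618        25.9618
  2        27.50        24.5096        49.0191
  3        27.50        23.1386        69.4158
  4        27.50        21.8443        87.3773
  5        27.50        20.6225       103.1123
  6        27.50        19.4689       116.8135
  7        27.50        18.3799       128.6594
  8        27.50        17.3518       138.8145
  9        27.50        16.3812       147.4310
  10    1,027.50       577.8260     5,778.2603
  Σ                    765.4846     6,644.8651
Price P = Σ PV = 765.4846.
Macaulay duration = Σ(t·PV) / P = 6,644.8651 / 765.4846 = 8.68060 half-year periods.
In years: 8.68060 / 2 = 4.34030 years.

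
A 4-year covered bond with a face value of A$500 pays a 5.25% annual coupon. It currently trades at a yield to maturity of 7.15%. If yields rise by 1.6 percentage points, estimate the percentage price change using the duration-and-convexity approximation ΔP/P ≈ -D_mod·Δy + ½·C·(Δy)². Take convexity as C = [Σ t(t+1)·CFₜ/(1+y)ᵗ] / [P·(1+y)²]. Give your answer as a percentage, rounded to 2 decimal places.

With y = 0.0715:
  t   CF        PV=CF/(1+0.0715)^t    t·PV        t(t+1)·PV
  1        26.25        24.4984        24.4984          48.9967
  2        26.25        22.8636        45.7272         137.1817
  3        26.25        21.3380        64.0139         256.0555
  4       526.25       399.2302     1,596.9209       7,984.6044
  Σ                    467.9302     1,731.1603       8,426.8383
P = 467.9302; D_Mac = 3.69961 yrs; D_mod = 3.45274 yrs; C = 15.68553.
Duration effect: -3.45274 × (+0.016) = -0.055244
Convexity effect: 0.5 × 15.68553 × (0.016)² = +0.0020077
ΔP/P ≈ -0.055244 + 0.0020077 = -0.053236 = -5.3236%.

-5.32%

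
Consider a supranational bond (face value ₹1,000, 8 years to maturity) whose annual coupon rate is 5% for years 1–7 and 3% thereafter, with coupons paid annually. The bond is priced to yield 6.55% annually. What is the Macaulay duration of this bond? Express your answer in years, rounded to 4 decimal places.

Periodic yield y = 0.0655. Discount each cash flow and weight by its year:
  t   CF        PV=CF/(1+0.0655)^t    t·PV
  1        50.00        46.9263        46.9263
  2        50.00        44.0416        88.0832
  3        50.00        41.3342       124.0026
  4        50.00        38.7933       155.1730
  5        50.00        36.4085       182.0425
  6        50.00        34.1703       205.0220
  7        50.00        32.0698       224.4884
  8     1,030.00       620.0256     4,960.2045
  Σ                    893.7695     5,985.9425
Price P = Σ PV = 893.7695.
Macaulay duration = Σ(t·PV) / P = 5,985.9425 / 893.7695 = 6.69741 years.

6.6974 years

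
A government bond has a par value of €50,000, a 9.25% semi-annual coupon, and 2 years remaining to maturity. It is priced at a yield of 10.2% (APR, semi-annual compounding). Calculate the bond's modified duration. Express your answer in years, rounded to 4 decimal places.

1.7793 years

Periodic yield y = 0.051. First find Macaulay duration:
  t   CF        PV=CF/(1+0.051)^t    t·PV
  1     2,312.50     2,200.2854     2,200.2854
  2     2,312.50     2,093.5161     4,187.0322
  3     2,312.50     1,991.9278     5,975.7834
  4    52,312.50    42,874.0600   171,496.2399
  Σ                 49,159.7893   183,859.3410
P = 49,159.7893; Macaulay duration = 183,859.3410 / 49,159.7893 = 3.74004 half-year periods = 1.87002 years.
Modified duration = D_Mac / (1 + y) = 1.87002 / 1.051 = 1.77927 years.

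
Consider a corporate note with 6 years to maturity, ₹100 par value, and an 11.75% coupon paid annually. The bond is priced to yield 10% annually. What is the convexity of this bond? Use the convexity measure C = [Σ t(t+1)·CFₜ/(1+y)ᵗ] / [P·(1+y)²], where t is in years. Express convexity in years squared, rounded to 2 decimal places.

With y = 0.1:
  t   CF        PV=CF/(1+0.1)^t    t·PV        t(t+1)·PV
  1        11.75        10.6818        10.6818          21.3636
  2        11.75         9.7107        19.4215          58.2645
  3        11.75         8.8279        26.4838         105.9354
  4        11.75         8.0254        32.1016         160.5082
  5        11.75         7.2958        36.4791         218.8748
  6       111.75        63.0800       378.4798       2,649.3584
  Σ                    107.6217       503.6477       3,214.3048
P = 107.6217.
Convexity = Σ t(t+1)·PV / [P·(1+y)²] = 3,214.3048 / (107.6217 × 1.210000) = 24.68322.

24.68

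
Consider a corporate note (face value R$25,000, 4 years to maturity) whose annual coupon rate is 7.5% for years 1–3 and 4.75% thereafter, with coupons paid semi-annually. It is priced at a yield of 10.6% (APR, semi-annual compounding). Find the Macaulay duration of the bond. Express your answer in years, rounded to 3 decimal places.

Periodic yield y = 0.053. Discount each cash flow and weight by its period:
  t   CF        PV=CF/(1+0.053)^t    t·PV
  1       937.50       890.3134       890.3134
  2       937.50       845.5018     1,691.0036
  3       937.50       802.9457     2,408.8370
  4       937.50       762.5315     3,050.1260
  5       937.50       724.1515     3,620.7574
  6       937.50       687.7032     4,126.2192
  7       593.75       413.6233     2,895.3633
  8    25,593.75    16,931.9491   135,455.5927
  Σ                 22,058.7195   154,138.2126
Price P = Σ PV = 22,058.7195.
Macaulay duration = Σ(t·PV) / P = 154,138.2126 / 22,058.7195 = 6.98763 half-year periods.
In years: 6.98763 / 2 = 3.49382 years.

3.494 years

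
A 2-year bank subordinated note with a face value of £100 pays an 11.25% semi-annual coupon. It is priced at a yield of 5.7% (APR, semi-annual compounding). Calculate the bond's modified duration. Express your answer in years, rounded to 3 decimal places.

1.803 years

Periodic yield y = 0.0285. First find Macaulay duration:
  t   CF        PV=CF/(1+0.0285)^t    t·PV
  1        5.625         5.4691         5.4691
  2        5.625         5.3176        10.6352
  3        5.625         5.1702        15.5107
  4      105.625        94.3951       377.5805
  Σ                    110.3521       409.1954
P = 110.3521; Macaulay duration = 409.1954 / 110.3521 = 3.70809 half-year periods = 1.85405 years.
Modified duration = D_Mac / (1 + y) = 1.85405 / 1.0285 = 1.80267 years.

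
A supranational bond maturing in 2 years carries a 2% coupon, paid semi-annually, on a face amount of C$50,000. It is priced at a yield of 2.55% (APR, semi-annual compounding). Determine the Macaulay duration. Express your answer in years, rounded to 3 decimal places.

Periodic yield y = 0.01275. Discount each cash flow and weight by its period:
  t   CF        PV=CF/(1+0.01275)^t    t·PV
  1       500.00       493.7053       493.7053
  2       500.00       487.4898       974.9795
  3       500.00       481.3525     1,444.0576
  4    50,500.00    48,004.5464   192,018.1858
  Σ                 49,467.0940   194,930.9281
Price P = Σ PV = 49,467.0940.
Macaulay duration = Σ(t·PV) / P = 194,930.9281 / 49,467.0940 = 3.94062 half-year periods.
In years: 3.94062 / 2 = 1.97031 years.

1.970 years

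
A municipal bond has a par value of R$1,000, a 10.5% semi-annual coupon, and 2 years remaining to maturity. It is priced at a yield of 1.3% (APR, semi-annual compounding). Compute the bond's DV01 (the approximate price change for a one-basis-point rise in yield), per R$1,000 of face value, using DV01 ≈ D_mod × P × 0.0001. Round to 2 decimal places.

Periodic yield y = 0.0065.
  t   CF        PV=CF/(1+0.0065)^t    t·PV
  1        52.50        52.1610        52.1610
  2        52.50        51.8241       103.6482
  3        52.50        51.4894       154.4682
  4     1,052.50     1,025.5740     4,102.2959
  Σ                  1,181.0484     4,412.5733
P = 1,181.0484; D_Mac = 3.73615 half-year periods = 1.86807 yrs; D_mod = 1.85601 yrs.
DV01 ≈ 1.85601 × 1,181.0484 × 0.0001 = 0.219204.

R$0.22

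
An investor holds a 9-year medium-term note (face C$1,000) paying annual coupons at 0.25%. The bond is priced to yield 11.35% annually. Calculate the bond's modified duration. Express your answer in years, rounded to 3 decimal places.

Periodic yield y = 0.1135. First find Macaulay duration:
  t   CF        PV=CF/(1+0.1135)^t    t·PV
  1         2.50         2.2452         2.2452
  2         2.50         2.0163         4.0326
  3         2.50         1.8108         5.4324
  4         2.50         1.6262         6.5049
  5         2.50         1.4605         7.3023
  6         2.50         1.3116         7.8696
  7         2.50         1.1779         8.2453
  8         2.50         1.0578         8.4627
  9     1,002.50       380.9539     3,428.5848
  Σ                    393.6602     3,478.6797
P = 393.6602; Macaulay duration = 3,478.6797 / 393.6602 = 8.83676 years.
Modified duration = D_Mac / (1 + y) = 8.83676 / 1.1135 = 7.93602 years.

7.936 years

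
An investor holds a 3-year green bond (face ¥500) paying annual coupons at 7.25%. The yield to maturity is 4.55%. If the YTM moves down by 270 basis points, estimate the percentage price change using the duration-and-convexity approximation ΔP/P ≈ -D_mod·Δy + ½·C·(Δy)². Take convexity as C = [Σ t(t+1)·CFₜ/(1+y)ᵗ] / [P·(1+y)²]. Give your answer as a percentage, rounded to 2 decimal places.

+7.62%

With y = 0.0455:
  t   CF        PV=CF/(1+0.0455)^t    t·PV        t(t+1)·PV
  1        36.25        34.6724        34.6724          69.3448
  2        36.25        33.1635        66.3269         198.9808
  3       536.25       469.2402     1,407.7205       5,630.8822
  Σ                    537.0761     1,508.7199       5,899.2078
P = 537.0761; D_Mac = 2.80914 yrs; D_mod = 2.68688 yrs; C = 10.04870.
Duration effect: -2.68688 × (-0.027) = +0.072546
Convexity effect: 0.5 × 10.04870 × (-0.027)² = +0.0036628
ΔP/P ≈ +0.072546 + 0.0036628 = +0.076209 = +7.6209%.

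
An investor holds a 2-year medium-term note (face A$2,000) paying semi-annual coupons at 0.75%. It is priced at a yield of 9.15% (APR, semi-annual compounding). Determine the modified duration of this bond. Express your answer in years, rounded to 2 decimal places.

1.90 years

Periodic yield y = 0.04575. First find Macaulay duration:
  t   CF        PV=CF/(1+0.04575)^t    t·PV
  1         7.50         7.1719         7.1719
  2         7.50         6.8581        13.7163
  3         7.50         6.5581        19.6743
  4     2,007.50     1,678.5878     6,714.3512
  Σ                  1,699.1759     6,754.9136
P = 1,699.1759; Macaulay duration = 6,754.9136 / 1,699.1759 = 3.97541 half-year periods = 1.98770 years.
Modified duration = D_Mac / (1 + y) = 1.98770 / 1.04575 = 1.90074 years.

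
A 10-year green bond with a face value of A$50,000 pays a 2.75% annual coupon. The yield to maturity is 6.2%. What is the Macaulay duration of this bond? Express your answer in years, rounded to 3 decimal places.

8.662 years

Periodic yield y = 0.062. Discount each cash flow and weight by its year:
  t   CF        PV=CF/(1+0.062)^t    t·PV
  1     1,375.00     1,294.7269     1,294.7269
  2     1,375.00     1,219.1402     2,438.2805
  3     1,375.00     1,147.9663     3,443.8990
  4     1,375.00     1,080.9476     4,323.7903
  5     1,375.00     1,017.8414     5,089.2070
  6     1,375.00       958.4194     5,750.5164
  7     1,375.00       902.4665     6,317.2654
  8     1,375.00       849.7801     6,798.2409
  9     1,375.00       800.1696     7,201.5264
  10   51,375.00    28,151.8323   281,518.3234
  Σ                 37,423.2904   324,175.7763
Price P = Σ PV = 37,423.2904.
Macaulay duration = Σ(t·PV) / P = 324,175.7763 / 37,423.2904 = 8.66241 years.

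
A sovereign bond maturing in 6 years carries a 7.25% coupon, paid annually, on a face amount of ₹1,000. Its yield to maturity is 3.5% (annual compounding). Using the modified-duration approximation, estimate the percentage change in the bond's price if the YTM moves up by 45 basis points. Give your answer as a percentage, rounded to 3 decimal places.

-2.245%

Periodic yield y = 0.035. Modified duration first:
  t   CF        PV=CF/(1+0.035)^t    t·PV
  1        72.50        70.0483        70.0483
  2        72.50        67.6795       135.3591
  3        72.50        65.3908       196.1725
  4        72.50        63.1796       252.7182
  5        72.50        61.0431       305.2153
  6     1,072.50       872.4794     5,234.8766
  Σ                  1,199.8207     6,194.3901
P = 1,199.8207; D_Mac = 5.16276 yrs; D_mod = 5.16276/(1+0.035) = 4.98818 yrs.
ΔP/P ≈ -D_mod · Δy = -4.98818 × (+0.0045) = -0.022447 = -2.2447%.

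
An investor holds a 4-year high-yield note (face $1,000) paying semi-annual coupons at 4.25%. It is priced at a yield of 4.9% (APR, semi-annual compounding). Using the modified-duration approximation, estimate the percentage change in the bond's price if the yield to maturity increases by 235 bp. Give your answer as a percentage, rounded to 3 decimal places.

Periodic yield y = 0.0245. Modified duration first:
  t   CF        PV=CF/(1+0.0245)^t    t·PV
  1        21.25        20.7418        20.7418
  2        21.25        20.2458        40.4916
  3        21.25        19.7616        59.2849
  4        21.25        19.2891        77.1562
  5        21.25        18.8278        94.1389
  6        21.25        18.3775       110.2652
  7        21.25        17.9380       125.5663
  8     1,021.25       841.4656     6,731.7248
  Σ                    976.6473     7,259.3699
P = 976.6473; D_Mac = 7.43295 half-year periods = 3.71647 yrs; D_mod = 3.71647/(1+0.0245) = 3.62760 yrs.
ΔP/P ≈ -D_mod · Δy = -3.62760 × (+0.0235) = -0.085249 = -8.5249%.

-8.525%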